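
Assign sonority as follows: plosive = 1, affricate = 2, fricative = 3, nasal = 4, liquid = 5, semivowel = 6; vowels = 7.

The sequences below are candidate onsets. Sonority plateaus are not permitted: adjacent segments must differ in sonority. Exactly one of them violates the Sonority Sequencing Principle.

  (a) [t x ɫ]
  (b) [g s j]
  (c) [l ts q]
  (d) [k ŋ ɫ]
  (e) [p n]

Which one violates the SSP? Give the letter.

c

(a) [t x ɫ]: profile 1-3-5 — obeys.
(b) [g s j]: profile 1-3-6 — obeys.
(c) [l ts q]: profile 5-2-1 — violates.
(d) [k ŋ ɫ]: profile 1-4-5 — obeys.
(e) [p n]: profile 1-4 — obeys.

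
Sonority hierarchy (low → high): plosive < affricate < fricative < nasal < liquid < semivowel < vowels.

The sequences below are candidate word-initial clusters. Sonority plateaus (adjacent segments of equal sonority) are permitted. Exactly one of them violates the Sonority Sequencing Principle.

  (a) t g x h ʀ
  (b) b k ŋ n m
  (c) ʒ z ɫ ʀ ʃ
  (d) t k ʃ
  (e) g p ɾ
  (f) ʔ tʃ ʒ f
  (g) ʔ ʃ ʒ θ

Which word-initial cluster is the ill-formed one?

(a) 1-1-3-3-5 → obeys
(b) 1-1-4-4-4 → obeys
(c) 3-3-5-5-3 → violates
(d) 1-1-3 → obeys
(e) 1-1-5 → obeys
(f) 1-2-3-3 → obeys
(g) 1-3-3-3 → obeys

c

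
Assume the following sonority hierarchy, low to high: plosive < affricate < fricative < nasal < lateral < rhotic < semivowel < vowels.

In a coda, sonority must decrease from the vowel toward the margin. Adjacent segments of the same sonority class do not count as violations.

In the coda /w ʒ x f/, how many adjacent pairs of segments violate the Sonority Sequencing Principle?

/w/: semivowel = 7.
/ʒ/: fricative = 3.
/x/: fricative = 3.
/f/: fricative = 3.
/w/→/ʒ/: 7→3 (falls) — ok.
/ʒ/→/x/: 3→3 (plateau, allowed) — ok.
/x/→/f/: 3→3 (plateau, allowed) — ok.

0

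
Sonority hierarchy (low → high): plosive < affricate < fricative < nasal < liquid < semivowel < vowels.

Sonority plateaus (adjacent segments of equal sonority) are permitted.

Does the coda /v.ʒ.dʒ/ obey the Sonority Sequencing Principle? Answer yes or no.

yes

/v/: fricative = 3.
/ʒ/: fricative = 3.
/dʒ/: affricate = 2.
The profile 3-3-2 is non-increasing (plateaus allowed), so the coda satisfies the SSP.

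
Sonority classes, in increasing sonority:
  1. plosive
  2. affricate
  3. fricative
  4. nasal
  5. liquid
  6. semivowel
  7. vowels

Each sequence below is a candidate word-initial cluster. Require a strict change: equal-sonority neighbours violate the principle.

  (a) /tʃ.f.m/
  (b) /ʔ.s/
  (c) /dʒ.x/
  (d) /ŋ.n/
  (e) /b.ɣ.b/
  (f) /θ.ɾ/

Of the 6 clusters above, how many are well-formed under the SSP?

4

(a) 2-3-4 → obeys
(b) 1-3 → obeys
(c) 2-3 → obeys
(d) 4-4 → violates
(e) 1-3-1 → violates
(f) 3-5 → obeys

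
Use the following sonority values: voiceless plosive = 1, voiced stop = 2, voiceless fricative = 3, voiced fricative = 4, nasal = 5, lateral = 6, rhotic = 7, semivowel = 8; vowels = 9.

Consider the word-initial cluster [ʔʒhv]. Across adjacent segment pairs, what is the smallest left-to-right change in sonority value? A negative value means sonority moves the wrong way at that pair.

-1

/ʔ/: voiceless plosive = 1.
/ʒ/: voiced fricative = 4.
/h/: voiceless fricative = 3.
/v/: voiced fricative = 4.
/ʔ/→/ʒ/: change +3.
/ʒ/→/h/: change -1.
/h/→/v/: change +1.
Minimum = -1.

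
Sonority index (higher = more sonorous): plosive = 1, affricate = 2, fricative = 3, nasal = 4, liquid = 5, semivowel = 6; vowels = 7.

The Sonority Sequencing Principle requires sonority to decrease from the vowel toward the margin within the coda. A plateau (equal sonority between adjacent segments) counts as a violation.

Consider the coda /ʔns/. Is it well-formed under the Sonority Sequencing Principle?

no

/ʔ/ is a plosive (sonority 1).
/n/ is a nasal (sonority 4).
/s/ is a fricative (sonority 3).
The profile is 1-4-3. Between /ʔ/ (1) and /n/ (4) sonority does not fall, so the cluster violates the SSP.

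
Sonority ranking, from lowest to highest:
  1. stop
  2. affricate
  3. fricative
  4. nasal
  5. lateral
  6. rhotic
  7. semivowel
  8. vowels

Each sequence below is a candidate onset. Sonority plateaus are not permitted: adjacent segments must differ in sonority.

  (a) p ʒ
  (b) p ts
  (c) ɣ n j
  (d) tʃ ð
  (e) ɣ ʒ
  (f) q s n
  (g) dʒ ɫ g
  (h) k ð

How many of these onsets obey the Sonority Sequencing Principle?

(a) sonority 1-3: well-formed.
(b) sonority 1-2: well-formed.
(c) sonority 3-4-7: well-formed.
(d) sonority 2-3: well-formed.
(e) sonority 3-3: ill-formed.
(f) sonority 1-3-4: well-formed.
(g) sonority 2-5-1: ill-formed.
(h) sonority 1-3: well-formed.

6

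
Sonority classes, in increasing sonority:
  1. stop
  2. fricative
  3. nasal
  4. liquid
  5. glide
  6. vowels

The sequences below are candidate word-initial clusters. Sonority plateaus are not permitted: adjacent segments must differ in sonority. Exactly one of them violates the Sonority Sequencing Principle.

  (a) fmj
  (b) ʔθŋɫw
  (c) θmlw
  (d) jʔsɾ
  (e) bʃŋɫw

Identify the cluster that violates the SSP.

d

(a) fmj: profile 2-3-5 — obeys.
(b) ʔθŋɫw: profile 1-2-3-4-5 — obeys.
(c) θmlw: profile 2-3-4-5 — obeys.
(d) jʔsɾ: profile 5-1-2-4 — violates.
(e) bʃŋɫw: profile 1-2-3-4-5 — obeys.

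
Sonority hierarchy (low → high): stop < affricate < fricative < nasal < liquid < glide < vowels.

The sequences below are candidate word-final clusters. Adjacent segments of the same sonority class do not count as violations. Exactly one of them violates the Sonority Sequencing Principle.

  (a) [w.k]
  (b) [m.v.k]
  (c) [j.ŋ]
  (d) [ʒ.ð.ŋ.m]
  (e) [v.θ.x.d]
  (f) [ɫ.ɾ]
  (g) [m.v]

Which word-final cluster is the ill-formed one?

d

(a) sonority 6-1: well-formed.
(b) sonority 4-3-1: well-formed.
(c) sonority 6-4: well-formed.
(d) sonority 3-3-4-4: ill-formed.
(e) sonority 3-3-3-1: well-formed.
(f) sonority 5-5: well-formed.
(g) sonority 4-3: well-formed.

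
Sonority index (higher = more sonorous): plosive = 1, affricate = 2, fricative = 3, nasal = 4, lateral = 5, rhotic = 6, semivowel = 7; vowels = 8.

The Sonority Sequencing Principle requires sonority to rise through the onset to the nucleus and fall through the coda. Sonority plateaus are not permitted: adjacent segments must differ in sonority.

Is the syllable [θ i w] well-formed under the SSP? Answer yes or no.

Onset: /θ/ is a fricative (sonority 3); then the nucleus /i/ (sonority 8).
Onset profile 3-8 — rises to the nucleus.
Coda: /w/ is a semivowel (sonority 7).
Coda profile 8-7 — falls from the nucleus.

yes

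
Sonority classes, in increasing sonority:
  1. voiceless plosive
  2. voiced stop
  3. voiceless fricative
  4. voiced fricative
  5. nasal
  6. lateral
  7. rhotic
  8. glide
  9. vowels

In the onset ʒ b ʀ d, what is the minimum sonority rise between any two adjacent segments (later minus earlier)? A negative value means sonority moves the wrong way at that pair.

-5

/ʒ/: voiced fricative = 4.
/b/: voiced stop = 2.
/ʀ/: rhotic = 7.
/d/: voiced stop = 2.
/ʒ/→/b/: change -2.
/b/→/ʀ/: change +5.
/ʀ/→/d/: change -5.
Minimum = -5.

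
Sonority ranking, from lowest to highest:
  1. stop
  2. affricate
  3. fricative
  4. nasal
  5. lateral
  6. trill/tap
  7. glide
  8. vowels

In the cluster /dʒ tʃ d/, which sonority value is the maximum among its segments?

2

/dʒ/ is an affricate (sonority 2).
/tʃ/ is an affricate (sonority 2).
/d/ is a stop (sonority 1).
The maximum is 2.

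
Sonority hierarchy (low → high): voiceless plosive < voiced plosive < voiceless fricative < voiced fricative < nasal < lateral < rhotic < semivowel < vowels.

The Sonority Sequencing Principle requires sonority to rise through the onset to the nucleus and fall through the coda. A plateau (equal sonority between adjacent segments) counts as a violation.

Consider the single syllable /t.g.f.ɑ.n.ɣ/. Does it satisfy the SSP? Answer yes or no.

yes

Onset: /t/ is a voiceless plosive (sonority 1), /g/ is a voiced plosive (sonority 2), /f/ is a voiceless fricative (sonority 3); then the nucleus /ɑ/ (sonority 9).
Onset profile 1-2-3-9 — rises to the nucleus.
Coda: /n/ is a nasal (sonority 5), /ɣ/ is a voiced fricative (sonority 4).
Coda profile 9-5-4 — falls from the nucleus.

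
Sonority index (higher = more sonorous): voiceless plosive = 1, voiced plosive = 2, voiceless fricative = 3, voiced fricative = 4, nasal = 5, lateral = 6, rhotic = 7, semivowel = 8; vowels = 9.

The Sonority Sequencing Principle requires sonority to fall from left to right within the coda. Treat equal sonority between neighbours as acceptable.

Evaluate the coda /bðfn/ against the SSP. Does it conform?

no

/b/ — voiced plosive, sonority 2.
/ð/ — voiced fricative, sonority 4.
/f/ — voiceless fricative, sonority 3.
/n/ — nasal, sonority 5.
The profile is 2-4-3-5. Between /b/ (2) and /ð/ (4) sonority does not fall, so the cluster violates the SSP.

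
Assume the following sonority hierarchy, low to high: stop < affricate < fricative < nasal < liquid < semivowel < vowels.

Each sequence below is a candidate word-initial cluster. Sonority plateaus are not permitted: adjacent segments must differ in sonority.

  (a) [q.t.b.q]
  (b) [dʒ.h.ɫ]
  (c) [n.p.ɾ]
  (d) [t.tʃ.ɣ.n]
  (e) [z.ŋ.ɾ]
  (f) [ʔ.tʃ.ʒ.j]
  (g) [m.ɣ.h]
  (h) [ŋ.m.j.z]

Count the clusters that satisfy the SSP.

4

(a) sonority 1-1-1-1: ill-formed.
(b) sonority 2-3-5: well-formed.
(c) sonority 4-1-5: ill-formed.
(d) sonority 1-2-3-4: well-formed.
(e) sonority 3-4-5: well-formed.
(f) sonority 1-2-3-6: well-formed.
(g) sonority 4-3-3: ill-formed.
(h) sonority 4-4-6-3: ill-formed.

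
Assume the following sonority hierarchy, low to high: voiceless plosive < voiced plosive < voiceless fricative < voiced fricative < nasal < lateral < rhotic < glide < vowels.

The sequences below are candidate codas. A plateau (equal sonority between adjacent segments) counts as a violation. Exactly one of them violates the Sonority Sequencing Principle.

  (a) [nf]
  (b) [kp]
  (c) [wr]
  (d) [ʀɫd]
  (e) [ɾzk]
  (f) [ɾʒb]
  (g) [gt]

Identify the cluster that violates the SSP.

(a) [nf]: profile 5-3 — obeys.
(b) [kp]: profile 1-1 — violates.
(c) [wr]: profile 8-7 — obeys.
(d) [ʀɫd]: profile 7-6-2 — obeys.
(e) [ɾzk]: profile 7-4-1 — obeys.
(f) [ɾʒb]: profile 7-4-2 — obeys.
(g) [gt]: profile 2-1 — obeys.

b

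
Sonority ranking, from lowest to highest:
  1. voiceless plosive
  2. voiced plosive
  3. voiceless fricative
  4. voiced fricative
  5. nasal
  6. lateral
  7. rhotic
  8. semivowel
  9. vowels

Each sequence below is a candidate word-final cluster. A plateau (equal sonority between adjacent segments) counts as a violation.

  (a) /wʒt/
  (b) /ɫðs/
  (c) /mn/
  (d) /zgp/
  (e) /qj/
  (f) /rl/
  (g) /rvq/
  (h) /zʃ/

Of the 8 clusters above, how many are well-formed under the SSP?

6

(a) sonority 8-4-1: well-formed.
(b) sonority 6-4-3: well-formed.
(c) sonority 5-5: ill-formed.
(d) sonority 4-2-1: well-formed.
(e) sonority 1-8: ill-formed.
(f) sonority 7-6: well-formed.
(g) sonority 7-4-1: well-formed.
(h) sonority 4-3: well-formed.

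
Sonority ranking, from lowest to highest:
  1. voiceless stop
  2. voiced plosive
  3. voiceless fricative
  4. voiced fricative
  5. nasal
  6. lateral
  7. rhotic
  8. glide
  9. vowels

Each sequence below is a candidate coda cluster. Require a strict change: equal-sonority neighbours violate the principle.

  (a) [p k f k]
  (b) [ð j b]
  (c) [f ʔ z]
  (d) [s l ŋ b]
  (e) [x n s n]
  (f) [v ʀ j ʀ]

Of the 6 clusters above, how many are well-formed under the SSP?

(a) sonority 1-1-3-1: ill-formed.
(b) sonority 4-8-2: ill-formed.
(c) sonority 3-1-4: ill-formed.
(d) sonority 3-6-5-2: ill-formed.
(e) sonority 3-5-3-5: ill-formed.
(f) sonority 4-7-8-7: ill-formed.

0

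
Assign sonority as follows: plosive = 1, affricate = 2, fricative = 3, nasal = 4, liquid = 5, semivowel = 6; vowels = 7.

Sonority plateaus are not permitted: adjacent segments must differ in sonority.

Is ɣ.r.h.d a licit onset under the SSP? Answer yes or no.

/ɣ/: fricative = 3.
/r/: liquid = 5.
/h/: fricative = 3.
/d/: plosive = 1.
The profile is 3-5-3-1. Between /r/ (5) and /h/ (3) sonority does not rise, so the cluster violates the SSP.

no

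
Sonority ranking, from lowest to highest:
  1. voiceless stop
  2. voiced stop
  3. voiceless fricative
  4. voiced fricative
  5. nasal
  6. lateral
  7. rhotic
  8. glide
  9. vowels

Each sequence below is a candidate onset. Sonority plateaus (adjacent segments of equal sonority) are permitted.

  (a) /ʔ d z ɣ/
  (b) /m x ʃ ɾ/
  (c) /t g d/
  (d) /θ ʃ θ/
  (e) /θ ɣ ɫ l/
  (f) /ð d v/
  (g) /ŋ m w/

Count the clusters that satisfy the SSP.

(a) sonority 1-2-4-4: well-formed.
(b) sonority 5-3-3-7: ill-formed.
(c) sonority 1-2-2: well-formed.
(d) sonority 3-3-3: well-formed.
(e) sonority 3-4-6-6: well-formed.
(f) sonority 4-2-4: ill-formed.
(g) sonority 5-5-8: well-formed.

5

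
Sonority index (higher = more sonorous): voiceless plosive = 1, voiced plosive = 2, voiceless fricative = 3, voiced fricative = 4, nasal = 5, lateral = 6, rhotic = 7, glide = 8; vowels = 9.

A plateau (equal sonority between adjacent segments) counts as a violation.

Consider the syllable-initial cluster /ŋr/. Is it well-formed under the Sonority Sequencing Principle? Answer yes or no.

yes

/ŋ/: nasal = 5.
/r/: rhotic = 7.
The profile 5-7 strictly rises, so the syllable-initial cluster satisfies the SSP.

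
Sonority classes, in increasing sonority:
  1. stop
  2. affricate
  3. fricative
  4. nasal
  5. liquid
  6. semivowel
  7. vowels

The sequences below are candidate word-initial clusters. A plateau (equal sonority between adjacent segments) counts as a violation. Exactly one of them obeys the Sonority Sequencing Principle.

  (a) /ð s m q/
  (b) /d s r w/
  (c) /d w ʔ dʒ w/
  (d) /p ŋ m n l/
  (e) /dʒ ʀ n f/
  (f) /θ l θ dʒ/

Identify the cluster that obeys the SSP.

(a) sonority 3-3-4-1: ill-formed.
(b) sonority 1-3-5-6: well-formed.
(c) sonority 1-6-1-2-6: ill-formed.
(d) sonority 1-4-4-4-5: ill-formed.
(e) sonority 2-5-4-3: ill-formed.
(f) sonority 3-5-3-2: ill-formed.

b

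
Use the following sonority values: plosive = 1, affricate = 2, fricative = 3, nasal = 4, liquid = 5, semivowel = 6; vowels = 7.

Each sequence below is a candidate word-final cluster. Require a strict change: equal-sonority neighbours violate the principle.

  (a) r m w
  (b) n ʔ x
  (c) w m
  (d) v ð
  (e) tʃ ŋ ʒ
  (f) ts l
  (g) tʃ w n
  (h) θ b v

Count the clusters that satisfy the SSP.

(a) sonority 5-4-6: ill-formed.
(b) sonority 4-1-3: ill-formed.
(c) sonority 6-4: well-formed.
(d) sonority 3-3: ill-formed.
(e) sonority 2-4-3: ill-formed.
(f) sonority 2-5: ill-formed.
(g) sonority 2-6-4: ill-formed.
(h) sonority 3-1-3: ill-formed.

1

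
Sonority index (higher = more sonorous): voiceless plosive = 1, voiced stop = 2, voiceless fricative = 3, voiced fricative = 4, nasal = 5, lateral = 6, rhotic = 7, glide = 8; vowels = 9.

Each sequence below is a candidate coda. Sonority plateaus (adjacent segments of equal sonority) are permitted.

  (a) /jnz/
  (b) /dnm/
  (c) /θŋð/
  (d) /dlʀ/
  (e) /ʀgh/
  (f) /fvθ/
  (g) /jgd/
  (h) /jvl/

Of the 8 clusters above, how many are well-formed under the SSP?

2

(a) sonority 8-5-4: well-formed.
(b) sonority 2-5-5: ill-formed.
(c) sonority 3-5-4: ill-formed.
(d) sonority 2-6-7: ill-formed.
(e) sonority 7-2-3: ill-formed.
(f) sonority 3-4-3: ill-formed.
(g) sonority 8-2-2: well-formed.
(h) sonority 8-4-6: ill-formed.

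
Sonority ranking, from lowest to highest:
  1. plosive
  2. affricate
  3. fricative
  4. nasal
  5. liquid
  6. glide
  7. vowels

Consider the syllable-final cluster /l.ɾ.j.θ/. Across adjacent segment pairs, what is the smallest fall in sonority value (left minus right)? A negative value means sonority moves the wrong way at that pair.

-1

/l/: liquid = 5.
/ɾ/: liquid = 5.
/j/: glide = 6.
/θ/: fricative = 3.
/l/→/ɾ/: change +0.
/ɾ/→/j/: change -1.
/j/→/θ/: change +3.
Minimum = -1.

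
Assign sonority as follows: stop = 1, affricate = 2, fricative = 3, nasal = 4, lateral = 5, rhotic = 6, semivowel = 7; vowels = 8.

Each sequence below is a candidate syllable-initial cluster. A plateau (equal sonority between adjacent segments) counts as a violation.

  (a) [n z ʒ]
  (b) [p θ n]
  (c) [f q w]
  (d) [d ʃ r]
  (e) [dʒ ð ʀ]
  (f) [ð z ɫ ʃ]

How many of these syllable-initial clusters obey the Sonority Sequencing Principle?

(a) [n z ʒ]: profile 4-3-3 — violates.
(b) [p θ n]: profile 1-3-4 — obeys.
(c) [f q w]: profile 3-1-7 — violates.
(d) [d ʃ r]: profile 1-3-6 — obeys.
(e) [dʒ ð ʀ]: profile 2-3-6 — obeys.
(f) [ð z ɫ ʃ]: profile 3-3-5-3 — violates.

3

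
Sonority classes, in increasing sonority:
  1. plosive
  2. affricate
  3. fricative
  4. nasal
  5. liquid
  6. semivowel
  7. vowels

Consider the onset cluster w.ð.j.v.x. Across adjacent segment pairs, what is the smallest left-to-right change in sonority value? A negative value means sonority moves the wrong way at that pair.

-3

/w/ — semivowel, sonority 6.
/ð/ — fricative, sonority 3.
/j/ — semivowel, sonority 6.
/v/ — fricative, sonority 3.
/x/ — fricative, sonority 3.
/w/→/ð/: change -3.
/ð/→/j/: change +3.
/j/→/v/: change -3.
/v/→/x/: change +0.
Minimum = -3.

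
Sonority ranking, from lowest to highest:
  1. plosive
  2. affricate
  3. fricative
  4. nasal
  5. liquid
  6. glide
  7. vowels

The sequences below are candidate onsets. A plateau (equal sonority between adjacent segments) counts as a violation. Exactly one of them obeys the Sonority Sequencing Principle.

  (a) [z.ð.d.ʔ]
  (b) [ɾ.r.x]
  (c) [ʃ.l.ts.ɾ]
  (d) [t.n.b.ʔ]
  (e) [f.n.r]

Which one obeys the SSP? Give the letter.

e

(a) sonority 3-3-1-1: ill-formed.
(b) sonority 5-5-3: ill-formed.
(c) sonority 3-5-2-5: ill-formed.
(d) sonority 1-4-1-1: ill-formed.
(e) sonority 3-4-5: well-formed.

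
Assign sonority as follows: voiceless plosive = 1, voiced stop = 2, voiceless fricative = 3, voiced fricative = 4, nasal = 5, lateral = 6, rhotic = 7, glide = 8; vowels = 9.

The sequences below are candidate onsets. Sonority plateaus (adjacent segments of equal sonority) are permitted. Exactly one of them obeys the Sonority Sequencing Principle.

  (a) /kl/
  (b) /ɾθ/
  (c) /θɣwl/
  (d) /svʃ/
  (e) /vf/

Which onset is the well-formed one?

(a) 1-6 → obeys
(b) 7-3 → violates
(c) 3-4-8-6 → violates
(d) 3-4-3 → violates
(e) 4-3 → violates

a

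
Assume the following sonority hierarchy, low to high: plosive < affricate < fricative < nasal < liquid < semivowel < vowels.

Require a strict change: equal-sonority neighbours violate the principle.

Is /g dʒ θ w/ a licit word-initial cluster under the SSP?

/g/ is a plosive (sonority 1).
/dʒ/ is an affricate (sonority 2).
/θ/ is a fricative (sonority 3).
/w/ is a semivowel (sonority 6).
The profile 1-2-3-6 strictly rises, so the word-initial cluster satisfies the SSP.

yes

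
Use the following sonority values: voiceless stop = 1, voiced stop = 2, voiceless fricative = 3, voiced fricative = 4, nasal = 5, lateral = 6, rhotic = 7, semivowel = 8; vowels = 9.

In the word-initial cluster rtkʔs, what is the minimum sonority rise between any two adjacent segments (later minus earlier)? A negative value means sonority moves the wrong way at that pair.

-6

/r/ — rhotic, sonority 7.
/t/ — voiceless stop, sonority 1.
/k/ — voiceless stop, sonority 1.
/ʔ/ — voiceless stop, sonority 1.
/s/ — voiceless fricative, sonority 3.
/r/→/t/: change -6.
/t/→/k/: change +0.
/k/→/ʔ/: change +0.
/ʔ/→/s/: change +2.
Minimum = -6.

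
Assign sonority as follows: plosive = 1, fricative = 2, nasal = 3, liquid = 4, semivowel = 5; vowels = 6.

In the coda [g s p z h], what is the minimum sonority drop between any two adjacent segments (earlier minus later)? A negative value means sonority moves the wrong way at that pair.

-1

/g/: plosive = 1.
/s/: fricative = 2.
/p/: plosive = 1.
/z/: fricative = 2.
/h/: fricative = 2.
/g/→/s/: change -1.
/s/→/p/: change +1.
/p/→/z/: change -1.
/z/→/h/: change +0.
Minimum = -1.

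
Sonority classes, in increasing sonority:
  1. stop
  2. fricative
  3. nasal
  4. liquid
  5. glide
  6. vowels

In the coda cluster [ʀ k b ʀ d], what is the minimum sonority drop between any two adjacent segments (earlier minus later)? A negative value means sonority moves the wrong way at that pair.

/ʀ/: liquid = 4.
/k/: stop = 1.
/b/: stop = 1.
/ʀ/: liquid = 4.
/d/: stop = 1.
/ʀ/→/k/: change +3.
/k/→/b/: change +0.
/b/→/ʀ/: change -3.
/ʀ/→/d/: change +3.
Minimum = -3.

-3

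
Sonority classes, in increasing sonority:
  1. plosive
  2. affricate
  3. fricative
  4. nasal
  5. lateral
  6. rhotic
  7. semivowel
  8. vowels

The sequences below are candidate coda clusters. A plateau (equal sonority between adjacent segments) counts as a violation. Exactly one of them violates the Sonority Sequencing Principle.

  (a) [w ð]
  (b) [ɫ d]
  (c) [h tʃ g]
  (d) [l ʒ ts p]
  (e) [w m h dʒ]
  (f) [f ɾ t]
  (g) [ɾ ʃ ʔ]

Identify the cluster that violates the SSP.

(a) 7-3 → obeys
(b) 5-1 → obeys
(c) 3-2-1 → obeys
(d) 5-3-2-1 → obeys
(e) 7-4-3-2 → obeys
(f) 3-6-1 → violates
(g) 6-3-1 → obeys

f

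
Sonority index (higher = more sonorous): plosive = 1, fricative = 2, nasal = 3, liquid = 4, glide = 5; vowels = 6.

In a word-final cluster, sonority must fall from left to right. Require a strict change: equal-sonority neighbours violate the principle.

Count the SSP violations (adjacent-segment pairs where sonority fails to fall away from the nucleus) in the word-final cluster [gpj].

2

/g/ is a plosive (sonority 1).
/p/ is a plosive (sonority 1).
/j/ is a glide (sonority 5).
/g/→/p/: 1→1 (plateau) — violation.
/p/→/j/: 1→5 (does not fall) — violation.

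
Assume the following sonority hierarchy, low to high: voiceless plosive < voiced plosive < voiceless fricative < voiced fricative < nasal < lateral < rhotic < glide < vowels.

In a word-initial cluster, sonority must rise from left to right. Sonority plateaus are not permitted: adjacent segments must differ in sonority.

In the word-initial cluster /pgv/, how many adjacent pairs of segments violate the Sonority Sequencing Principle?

/p/ is a voiceless plosive (sonority 1).
/g/ is a voiced plosive (sonority 2).
/v/ is a voiced fricative (sonority 4).
/p/→/g/: 1→2 (rises) — ok.
/g/→/v/: 2→4 (rises) — ok.

0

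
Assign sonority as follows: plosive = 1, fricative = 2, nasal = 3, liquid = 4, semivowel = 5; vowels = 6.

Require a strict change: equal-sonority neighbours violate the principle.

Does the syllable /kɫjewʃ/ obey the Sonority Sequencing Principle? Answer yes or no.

Onset: /k/ is a plosive (sonority 1), /ɫ/ is a liquid (sonority 4), /j/ is a semivowel (sonority 5); then the nucleus /e/ (sonority 6).
Onset profile 1-4-5-6 — rises to the nucleus.
Coda: /w/ is a semivowel (sonority 5), /ʃ/ is a fricative (sonority 2).
Coda profile 6-5-2 — falls from the nucleus.

yes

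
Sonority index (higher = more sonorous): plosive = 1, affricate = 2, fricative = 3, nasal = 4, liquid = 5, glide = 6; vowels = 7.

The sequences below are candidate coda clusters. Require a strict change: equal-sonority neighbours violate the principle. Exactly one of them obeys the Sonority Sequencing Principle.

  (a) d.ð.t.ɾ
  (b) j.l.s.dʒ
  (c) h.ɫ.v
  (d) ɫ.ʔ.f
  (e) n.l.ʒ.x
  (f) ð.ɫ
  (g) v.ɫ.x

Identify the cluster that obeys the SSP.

b

(a) 1-3-1-5 → violates
(b) 6-5-3-2 → obeys
(c) 3-5-3 → violates
(d) 5-1-3 → violates
(e) 4-5-3-3 → violates
(f) 3-5 → violates
(g) 3-5-3 → violates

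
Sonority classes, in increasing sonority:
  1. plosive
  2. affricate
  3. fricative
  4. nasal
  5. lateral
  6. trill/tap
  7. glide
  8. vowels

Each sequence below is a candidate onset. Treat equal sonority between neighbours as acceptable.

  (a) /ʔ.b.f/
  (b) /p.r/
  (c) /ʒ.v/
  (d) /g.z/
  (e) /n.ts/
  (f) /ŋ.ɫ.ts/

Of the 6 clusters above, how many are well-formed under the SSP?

(a) 1-1-3 → obeys
(b) 1-6 → obeys
(c) 3-3 → obeys
(d) 1-3 → obeys
(e) 4-2 → violates
(f) 4-5-2 → violates

4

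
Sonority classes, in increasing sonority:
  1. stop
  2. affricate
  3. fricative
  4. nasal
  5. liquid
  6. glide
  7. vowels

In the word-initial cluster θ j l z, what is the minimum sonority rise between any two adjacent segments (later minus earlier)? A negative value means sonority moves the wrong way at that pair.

/θ/ is a fricative (sonority 3).
/j/ is a glide (sonority 6).
/l/ is a liquid (sonority 5).
/z/ is a fricative (sonority 3).
/θ/→/j/: change +3.
/j/→/l/: change -1.
/l/→/z/: change -2.
Minimum = -2.

-2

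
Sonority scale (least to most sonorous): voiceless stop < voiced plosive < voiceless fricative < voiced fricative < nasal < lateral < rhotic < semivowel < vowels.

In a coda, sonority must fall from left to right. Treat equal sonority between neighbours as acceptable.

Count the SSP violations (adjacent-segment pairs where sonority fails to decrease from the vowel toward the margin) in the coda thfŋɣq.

/t/ is a voiceless stop (sonority 1).
/h/ is a voiceless fricative (sonority 3).
/f/ is a voiceless fricative (sonority 3).
/ŋ/ is a nasal (sonority 5).
/ɣ/ is a voiced fricative (sonority 4).
/q/ is a voiceless stop (sonority 1).
/t/→/h/: 1→3 (does not fall) — violation.
/h/→/f/: 3→3 (plateau, allowed) — ok.
/f/→/ŋ/: 3→5 (does not fall) — violation.
/ŋ/→/ɣ/: 5→4 (falls) — ok.
/ɣ/→/q/: 4→1 (falls) — ok.

2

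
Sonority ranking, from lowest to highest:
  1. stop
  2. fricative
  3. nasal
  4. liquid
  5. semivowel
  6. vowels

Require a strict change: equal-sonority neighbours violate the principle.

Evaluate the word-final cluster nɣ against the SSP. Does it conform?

/n/ is a nasal (sonority 3).
/ɣ/ is a fricative (sonority 2).
The profile 3-2 strictly falls, so the word-final cluster satisfies the SSP.

yes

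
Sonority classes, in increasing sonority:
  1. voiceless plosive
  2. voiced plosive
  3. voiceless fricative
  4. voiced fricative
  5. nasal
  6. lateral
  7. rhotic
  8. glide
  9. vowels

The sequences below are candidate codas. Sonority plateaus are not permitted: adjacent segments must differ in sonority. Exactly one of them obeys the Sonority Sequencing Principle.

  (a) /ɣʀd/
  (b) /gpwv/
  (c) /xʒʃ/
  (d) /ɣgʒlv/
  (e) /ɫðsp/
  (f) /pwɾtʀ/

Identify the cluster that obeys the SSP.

(a) /ɣʀd/: profile 4-7-2 — violates.
(b) /gpwv/: profile 2-1-8-4 — violates.
(c) /xʒʃ/: profile 3-4-3 — violates.
(d) /ɣgʒlv/: profile 4-2-4-6-4 — violates.
(e) /ɫðsp/: profile 6-4-3-1 — obeys.
(f) /pwɾtʀ/: profile 1-8-7-1-7 — violates.

e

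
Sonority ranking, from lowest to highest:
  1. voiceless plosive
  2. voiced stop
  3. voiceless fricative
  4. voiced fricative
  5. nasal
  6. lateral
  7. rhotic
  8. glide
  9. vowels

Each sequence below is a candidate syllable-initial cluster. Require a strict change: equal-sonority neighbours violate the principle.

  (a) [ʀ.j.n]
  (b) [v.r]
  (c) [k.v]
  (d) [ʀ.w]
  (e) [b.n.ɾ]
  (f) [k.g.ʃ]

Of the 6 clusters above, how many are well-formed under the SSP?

5

(a) 7-8-5 → violates
(b) 4-7 → obeys
(c) 1-4 → obeys
(d) 7-8 → obeys
(e) 2-5-7 → obeys
(f) 1-2-3 → obeys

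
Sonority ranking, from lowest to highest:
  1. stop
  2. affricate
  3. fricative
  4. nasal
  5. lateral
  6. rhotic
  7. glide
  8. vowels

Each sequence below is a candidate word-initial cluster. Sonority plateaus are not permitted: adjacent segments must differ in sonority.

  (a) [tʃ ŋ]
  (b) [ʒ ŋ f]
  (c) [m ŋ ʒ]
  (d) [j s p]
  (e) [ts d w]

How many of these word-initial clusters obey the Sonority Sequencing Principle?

1

(a) 2-4 → obeys
(b) 3-4-3 → violates
(c) 4-4-3 → violates
(d) 7-3-1 → violates
(e) 2-1-7 → violates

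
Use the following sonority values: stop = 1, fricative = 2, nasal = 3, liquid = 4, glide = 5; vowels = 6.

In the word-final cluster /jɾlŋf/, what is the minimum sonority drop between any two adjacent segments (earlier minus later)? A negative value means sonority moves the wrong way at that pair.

/j/ — glide, sonority 5.
/ɾ/ — liquid, sonority 4.
/l/ — liquid, sonority 4.
/ŋ/ — nasal, sonority 3.
/f/ — fricative, sonority 2.
/j/→/ɾ/: change +1.
/ɾ/→/l/: change +0.
/l/→/ŋ/: change +1.
/ŋ/→/f/: change +1.
Minimum = 0.

0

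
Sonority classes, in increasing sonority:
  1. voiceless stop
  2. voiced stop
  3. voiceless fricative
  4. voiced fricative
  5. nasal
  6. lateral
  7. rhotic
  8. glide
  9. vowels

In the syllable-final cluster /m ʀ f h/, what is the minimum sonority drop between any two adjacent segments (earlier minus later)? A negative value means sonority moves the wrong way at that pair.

-2

/m/ — nasal, sonority 5.
/ʀ/ — rhotic, sonority 7.
/f/ — voiceless fricative, sonority 3.
/h/ — voiceless fricative, sonority 3.
/m/→/ʀ/: change -2.
/ʀ/→/f/: change +4.
/f/→/h/: change +0.
Minimum = -2.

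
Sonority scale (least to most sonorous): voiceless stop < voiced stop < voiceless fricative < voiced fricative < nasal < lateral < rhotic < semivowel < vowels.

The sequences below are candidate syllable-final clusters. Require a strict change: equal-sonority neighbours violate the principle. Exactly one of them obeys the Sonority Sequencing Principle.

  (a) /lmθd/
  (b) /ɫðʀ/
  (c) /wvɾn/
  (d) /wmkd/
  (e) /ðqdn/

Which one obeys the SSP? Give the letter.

a

(a) sonority 6-5-3-2: well-formed.
(b) sonority 6-4-7: ill-formed.
(c) sonority 8-4-7-5: ill-formed.
(d) sonority 8-5-1-2: ill-formed.
(e) sonority 4-1-2-5: ill-formed.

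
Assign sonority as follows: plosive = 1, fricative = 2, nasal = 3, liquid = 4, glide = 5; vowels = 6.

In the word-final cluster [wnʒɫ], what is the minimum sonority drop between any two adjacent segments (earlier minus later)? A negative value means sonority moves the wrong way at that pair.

/w/ is a glide (sonority 5).
/n/ is a nasal (sonority 3).
/ʒ/ is a fricative (sonority 2).
/ɫ/ is a liquid (sonority 4).
/w/→/n/: change +2.
/n/→/ʒ/: change +1.
/ʒ/→/ɫ/: change -2.
Minimum = -2.

-2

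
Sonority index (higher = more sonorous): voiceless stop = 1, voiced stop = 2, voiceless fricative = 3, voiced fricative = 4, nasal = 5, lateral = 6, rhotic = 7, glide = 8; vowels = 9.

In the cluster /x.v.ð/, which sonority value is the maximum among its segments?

4

/x/ is a voiceless fricative (sonority 3).
/v/ is a voiced fricative (sonority 4).
/ð/ is a voiced fricative (sonority 4).
The maximum is 4.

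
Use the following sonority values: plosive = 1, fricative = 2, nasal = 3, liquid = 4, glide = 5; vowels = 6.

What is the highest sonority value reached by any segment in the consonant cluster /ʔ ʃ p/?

2

/ʔ/ is a plosive (sonority 1).
/ʃ/ is a fricative (sonority 2).
/p/ is a plosive (sonority 1).
The maximum is 2.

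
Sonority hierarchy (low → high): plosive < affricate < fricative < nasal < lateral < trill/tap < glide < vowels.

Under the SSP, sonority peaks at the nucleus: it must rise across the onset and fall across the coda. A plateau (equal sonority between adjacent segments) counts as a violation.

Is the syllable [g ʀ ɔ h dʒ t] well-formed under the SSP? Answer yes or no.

Onset: /g/ is a plosive (sonority 1), /ʀ/ is a trill/tap (sonority 6); then the nucleus /ɔ/ (sonority 8).
Onset profile 1-6-8 — rises to the nucleus.
Coda: /h/ is a fricative (sonority 3), /dʒ/ is an affricate (sonority 2), /t/ is a plosive (sonority 1).
Coda profile 8-3-2-1 — falls from the nucleus.

yes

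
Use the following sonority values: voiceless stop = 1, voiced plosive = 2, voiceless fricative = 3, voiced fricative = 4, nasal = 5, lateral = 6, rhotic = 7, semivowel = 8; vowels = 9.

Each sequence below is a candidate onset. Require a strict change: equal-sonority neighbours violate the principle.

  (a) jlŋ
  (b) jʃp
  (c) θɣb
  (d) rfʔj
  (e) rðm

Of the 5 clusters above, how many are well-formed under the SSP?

(a) sonority 8-6-5: ill-formed.
(b) sonority 8-3-1: ill-formed.
(c) sonority 3-4-2: ill-formed.
(d) sonority 7-3-1-8: ill-formed.
(e) sonority 7-4-5: ill-formed.

0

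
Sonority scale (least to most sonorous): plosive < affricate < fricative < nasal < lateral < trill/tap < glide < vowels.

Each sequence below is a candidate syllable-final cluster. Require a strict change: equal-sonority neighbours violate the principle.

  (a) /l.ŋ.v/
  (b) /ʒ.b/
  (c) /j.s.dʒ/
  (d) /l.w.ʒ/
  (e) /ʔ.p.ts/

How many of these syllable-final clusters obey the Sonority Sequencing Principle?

3

(a) /l.ŋ.v/: profile 5-4-3 — obeys.
(b) /ʒ.b/: profile 3-1 — obeys.
(c) /j.s.dʒ/: profile 7-3-2 — obeys.
(d) /l.w.ʒ/: profile 5-7-3 — violates.
(e) /ʔ.p.ts/: profile 1-1-2 — violates.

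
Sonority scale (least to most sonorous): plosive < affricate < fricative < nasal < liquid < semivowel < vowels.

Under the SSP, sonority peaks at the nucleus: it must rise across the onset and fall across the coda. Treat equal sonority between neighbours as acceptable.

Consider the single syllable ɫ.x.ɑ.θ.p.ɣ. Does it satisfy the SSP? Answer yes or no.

Onset: /ɫ/ is a liquid (sonority 5), /x/ is a fricative (sonority 3); then the nucleus /ɑ/ (sonority 7).
Onset profile 5-3-7 — does not rise throughout.
Coda: /θ/ is a fricative (sonority 3), /p/ is a plosive (sonority 1), /ɣ/ is a fricative (sonority 3).
Coda profile 7-3-1-3 — does not fall throughout.

no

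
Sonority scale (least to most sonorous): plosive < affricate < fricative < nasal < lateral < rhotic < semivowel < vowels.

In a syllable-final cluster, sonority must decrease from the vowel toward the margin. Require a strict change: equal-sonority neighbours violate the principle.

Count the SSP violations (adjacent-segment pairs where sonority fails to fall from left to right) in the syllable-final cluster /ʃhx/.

/ʃ/: fricative = 3.
/h/: fricative = 3.
/x/: fricative = 3.
/ʃ/→/h/: 3→3 (plateau) — violation.
/h/→/x/: 3→3 (plateau) — violation.

2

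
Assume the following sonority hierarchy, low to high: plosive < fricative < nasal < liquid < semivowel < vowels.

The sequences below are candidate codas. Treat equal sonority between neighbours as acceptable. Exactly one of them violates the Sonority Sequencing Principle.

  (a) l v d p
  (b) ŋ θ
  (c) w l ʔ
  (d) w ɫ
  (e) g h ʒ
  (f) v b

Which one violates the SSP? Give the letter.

e

(a) 4-2-1-1 → obeys
(b) 3-2 → obeys
(c) 5-4-1 → obeys
(d) 5-4 → obeys
(e) 1-2-2 → violates
(f) 2-1 → obeys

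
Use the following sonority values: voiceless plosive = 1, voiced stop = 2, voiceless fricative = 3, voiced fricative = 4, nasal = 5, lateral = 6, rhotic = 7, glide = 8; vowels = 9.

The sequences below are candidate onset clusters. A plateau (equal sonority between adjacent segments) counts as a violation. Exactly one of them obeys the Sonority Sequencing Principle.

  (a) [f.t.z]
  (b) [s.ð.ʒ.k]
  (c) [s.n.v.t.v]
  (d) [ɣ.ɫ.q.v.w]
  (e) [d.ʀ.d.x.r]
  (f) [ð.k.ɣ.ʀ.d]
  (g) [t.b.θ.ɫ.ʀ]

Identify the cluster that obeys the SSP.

g

(a) 3-1-4 → violates
(b) 3-4-4-1 → violates
(c) 3-5-4-1-4 → violates
(d) 4-6-1-4-8 → violates
(e) 2-7-2-3-7 → violates
(f) 4-1-4-7-2 → violates
(g) 1-2-3-6-7 → obeys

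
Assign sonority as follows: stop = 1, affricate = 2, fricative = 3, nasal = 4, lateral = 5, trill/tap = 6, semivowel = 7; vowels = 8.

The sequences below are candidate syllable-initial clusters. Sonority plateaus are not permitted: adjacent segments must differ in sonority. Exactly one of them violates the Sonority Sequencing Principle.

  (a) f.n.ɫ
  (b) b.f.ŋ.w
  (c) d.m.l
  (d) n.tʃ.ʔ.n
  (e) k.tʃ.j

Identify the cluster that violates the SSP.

d

(a) 3-4-5 → obeys
(b) 1-3-4-7 → obeys
(c) 1-4-5 → obeys
(d) 4-2-1-4 → violates
(e) 1-2-7 → obeys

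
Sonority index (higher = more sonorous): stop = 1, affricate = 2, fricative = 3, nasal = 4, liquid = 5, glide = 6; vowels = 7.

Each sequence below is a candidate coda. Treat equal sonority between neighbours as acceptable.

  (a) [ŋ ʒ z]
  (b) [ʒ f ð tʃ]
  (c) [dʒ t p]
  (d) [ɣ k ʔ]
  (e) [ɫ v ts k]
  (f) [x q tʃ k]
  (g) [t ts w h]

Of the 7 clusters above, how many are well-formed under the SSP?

5

(a) 4-3-3 → obeys
(b) 3-3-3-2 → obeys
(c) 2-1-1 → obeys
(d) 3-1-1 → obeys
(e) 5-3-2-1 → obeys
(f) 3-1-2-1 → violates
(g) 1-2-6-3 → violates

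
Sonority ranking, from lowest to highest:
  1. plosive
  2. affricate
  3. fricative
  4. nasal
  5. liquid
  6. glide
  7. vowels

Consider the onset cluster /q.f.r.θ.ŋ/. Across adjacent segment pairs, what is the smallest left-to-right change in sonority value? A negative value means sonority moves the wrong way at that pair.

/q/: plosive = 1.
/f/: fricative = 3.
/r/: liquid = 5.
/θ/: fricative = 3.
/ŋ/: nasal = 4.
/q/→/f/: change +2.
/f/→/r/: change +2.
/r/→/θ/: change -2.
/θ/→/ŋ/: change +1.
Minimum = -2.

-2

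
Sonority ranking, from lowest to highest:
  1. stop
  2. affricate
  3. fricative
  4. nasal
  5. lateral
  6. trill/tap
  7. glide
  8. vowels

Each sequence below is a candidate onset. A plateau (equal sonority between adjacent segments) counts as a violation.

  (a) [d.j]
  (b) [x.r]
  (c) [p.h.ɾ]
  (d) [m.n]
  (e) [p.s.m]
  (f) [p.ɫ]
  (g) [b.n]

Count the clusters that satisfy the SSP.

6

(a) [d.j]: profile 1-7 — obeys.
(b) [x.r]: profile 3-6 — obeys.
(c) [p.h.ɾ]: profile 1-3-6 — obeys.
(d) [m.n]: profile 4-4 — violates.
(e) [p.s.m]: profile 1-3-4 — obeys.
(f) [p.ɫ]: profile 1-5 — obeys.
(g) [b.n]: profile 1-4 — obeys.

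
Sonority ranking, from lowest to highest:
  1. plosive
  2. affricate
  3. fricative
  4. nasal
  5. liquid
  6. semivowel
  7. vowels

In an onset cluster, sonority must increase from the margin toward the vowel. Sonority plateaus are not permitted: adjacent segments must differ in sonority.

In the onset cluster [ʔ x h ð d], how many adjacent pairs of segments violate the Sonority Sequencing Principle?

3

/ʔ/: plosive = 1.
/x/: fricative = 3.
/h/: fricative = 3.
/ð/: fricative = 3.
/d/: plosive = 1.
/ʔ/→/x/: 1→3 (rises) — ok.
/x/→/h/: 3→3 (plateau) — violation.
/h/→/ð/: 3→3 (plateau) — violation.
/ð/→/d/: 3→1 (does not rise) — violation.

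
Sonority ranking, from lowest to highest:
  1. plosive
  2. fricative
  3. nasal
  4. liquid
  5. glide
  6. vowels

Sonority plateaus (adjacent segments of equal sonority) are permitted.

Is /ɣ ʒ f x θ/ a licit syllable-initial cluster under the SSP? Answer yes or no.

/ɣ/ is a fricative (sonority 2).
/ʒ/ is a fricative (sonority 2).
/f/ is a fricative (sonority 2).
/x/ is a fricative (sonority 2).
/θ/ is a fricative (sonority 2).
The profile 2-2-2-2-2 is non-decreasing (plateaus allowed), so the syllable-initial cluster satisfies the SSP.

yes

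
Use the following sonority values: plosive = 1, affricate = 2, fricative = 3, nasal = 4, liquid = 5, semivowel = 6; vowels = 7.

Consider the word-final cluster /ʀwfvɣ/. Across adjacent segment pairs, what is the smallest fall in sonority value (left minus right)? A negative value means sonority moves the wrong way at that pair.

/ʀ/ — liquid, sonority 5.
/w/ — semivowel, sonority 6.
/f/ — fricative, sonority 3.
/v/ — fricative, sonority 3.
/ɣ/ — fricative, sonority 3.
/ʀ/→/w/: change -1.
/w/→/f/: change +3.
/f/→/v/: change +0.
/v/→/ɣ/: change +0.
Minimum = -1.

-1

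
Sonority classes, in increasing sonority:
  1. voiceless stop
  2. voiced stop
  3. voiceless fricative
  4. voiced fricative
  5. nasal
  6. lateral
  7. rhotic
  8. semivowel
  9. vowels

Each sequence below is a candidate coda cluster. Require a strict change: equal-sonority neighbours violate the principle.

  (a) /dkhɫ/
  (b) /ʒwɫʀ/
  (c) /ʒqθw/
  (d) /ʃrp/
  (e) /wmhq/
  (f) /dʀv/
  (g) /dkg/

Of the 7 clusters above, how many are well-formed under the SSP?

1

(a) 2-1-3-6 → violates
(b) 4-8-6-7 → violates
(c) 4-1-3-8 → violates
(d) 3-7-1 → violates
(e) 8-5-3-1 → obeys
(f) 2-7-4 → violates
(g) 2-1-2 → violates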